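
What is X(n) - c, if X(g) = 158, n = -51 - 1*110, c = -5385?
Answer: 5543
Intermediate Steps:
n = -161 (n = -51 - 110 = -161)
X(n) - c = 158 - 1*(-5385) = 158 + 5385 = 5543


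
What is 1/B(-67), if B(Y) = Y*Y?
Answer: 1/4489 ≈ 0.00022277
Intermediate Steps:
B(Y) = Y²
1/B(-67) = 1/((-67)²) = 1/4489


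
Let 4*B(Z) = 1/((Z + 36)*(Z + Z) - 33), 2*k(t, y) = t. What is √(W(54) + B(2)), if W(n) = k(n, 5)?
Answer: √1529507/238 ≈ 5.1964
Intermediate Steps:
k(t, y) = t/2
B(Z) = 1/(4*(-33 + 2*Z*(36 + Z))) (B(Z) = 1/(4*((Z + 36)*(Z + Z) - 33)) = 1/(4*((36 + Z)*(2*Z) - 33)) = 1/(4*(2*Z*(36 + Z) - 33)) = 1/(4*(-33 + 2*Z*(36 + Z))))
W(n) = n/2
√(W(54) + B(2)) = √((½)*54 + 1/(4*(-33 + 2*2² + 72*2))) = √(27 + 1/(4*(-33 + 2*4 + 144))) = √(27 + 1/(4*(-33 + 8 + 144))) = √(27 + (¼)/119) = √(27 + (¼)*(1/119)) = √(27 + 1/476) = √(12853/476) = √1529507/238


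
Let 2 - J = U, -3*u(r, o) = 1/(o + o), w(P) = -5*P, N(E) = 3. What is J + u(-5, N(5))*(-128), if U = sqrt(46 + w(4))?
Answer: 82/9 - sqrt(26) ≈ 4.0121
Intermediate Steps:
u(r, o) = -1/(6*o) (u(r, o) = -1/(3*(o + o)) = -1/(2*o)/3 = -1/(6*o))
U = sqrt(26) (U = sqrt(46 - 5*4) = sqrt(46 - 20) = sqrt(26) ≈ 5.0990)
J = 2 - sqrt(26) ≈ -3.0990
J + u(-5, N(5))*(-128) = (2 - sqrt(26)) - 1/6/3*(-128) = (2 - sqrt(26)) - 1/6*1/3*(-128) = (2 - sqrt(26)) - 1/18*(-128) = (2 - sqrt(26)) + 64/9 = 82/9 - sqrt(26)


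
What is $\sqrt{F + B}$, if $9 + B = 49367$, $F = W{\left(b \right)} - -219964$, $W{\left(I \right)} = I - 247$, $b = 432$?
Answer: $\sqrt{269507} \approx 519.14$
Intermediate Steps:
$W{\left(I \right)} = -247 + I$
$F = 220149$ ($F = \left(-247 + 432\right) - -219964 = 185 + 219964 = 220149$)
$B = 49358$ ($B = -9 + 49367 = 49358$)
$\sqrt{F + B} = \sqrt{220149 + 49358} = \sqrt{269507}$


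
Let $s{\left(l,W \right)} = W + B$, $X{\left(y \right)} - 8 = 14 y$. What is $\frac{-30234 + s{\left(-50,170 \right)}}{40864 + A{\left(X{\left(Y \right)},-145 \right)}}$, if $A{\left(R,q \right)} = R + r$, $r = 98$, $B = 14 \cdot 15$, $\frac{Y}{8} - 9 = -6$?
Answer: $- \frac{14927}{20653} \approx -0.72275$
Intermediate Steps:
$Y = 24$ ($Y = 72 + 8 \left(-6\right) = 72 - 48 = 24$)
$B = 210$
$X{\left(y \right)} = 8 + 14 y$
$s{\left(l,W \right)} = 210 + W$ ($s{\left(l,W \right)} = W + 210 = 210 + W$)
$A{\left(R,q \right)} = 98 + R$ ($A{\left(R,q \right)} = R + 98 = 98 + R$)
$\frac{-30234 + s{\left(-50,170 \right)}}{40864 + A{\left(X{\left(Y \right)},-145 \right)}} = \frac{-30234 + \left(210 + 170\right)}{40864 + \left(98 + \left(8 + 14 \cdot 24\right)\right)} = \frac{-30234 + 380}{40864 + \left(98 + \left(8 + 336\right)\right)} = - \frac{29854}{40864 + \left(98 + 344\right)} = - \frac{29854}{40864 + 442} = - \frac{29854}{41306} = \left(-29854\right) \frac{1}{41306} = - \frac{14927}{20653}$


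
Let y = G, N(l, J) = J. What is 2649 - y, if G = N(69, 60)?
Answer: 2589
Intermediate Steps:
G = 60
y = 60
2649 - y = 2649 - 1*60 = 2649 - 60 = 2589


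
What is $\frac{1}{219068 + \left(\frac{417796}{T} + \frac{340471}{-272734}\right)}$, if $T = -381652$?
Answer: $\frac{26022369142}{5700607391046567} \approx 4.5648 \cdot 10^{-6}$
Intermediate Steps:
$\frac{1}{219068 + \left(\frac{417796}{T} + \frac{340471}{-272734}\right)} = \frac{1}{219068 + \left(\frac{417796}{-381652} + \frac{340471}{-272734}\right)} = \frac{1}{219068 + \left(417796 \left(- \frac{1}{381652}\right) + 340471 \left(- \frac{1}{272734}\right)\right)} = \frac{1}{219068 - \frac{60972153089}{26022369142}} = \frac{1}{\frac{5700607391046567}{26022369142}} = \frac{26022369142}{5700607391046567}$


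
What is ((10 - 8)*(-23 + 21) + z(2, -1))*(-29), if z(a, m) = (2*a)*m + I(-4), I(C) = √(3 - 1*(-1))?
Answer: 174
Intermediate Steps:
I(C) = 2 (I(C) = √(3 + 1) = √4 = 2)
z(a, m) = 2 + 2*a*m (z(a, m) = (2*a)*m + 2 = 2*a*m + 2 = 2 + 2*a*m)
((10 - 8)*(-23 + 21) + z(2, -1))*(-29) = ((10 - 8)*(-23 + 21) + (2 + 2*2*(-1)))*(-29) = (2*(-2) + (2 - 4))*(-29) = (-4 - 2)*(-29) = -6*(-29) = 174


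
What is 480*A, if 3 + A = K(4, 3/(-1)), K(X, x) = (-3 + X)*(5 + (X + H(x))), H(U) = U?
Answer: 1440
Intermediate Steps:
K(X, x) = (-3 + X)*(5 + X + x) (K(X, x) = (-3 + X)*(5 + (X + x)) = (-3 + X)*(5 + X + x))
A = 3 (A = -3 + (-15 + 4² - 9/(-1) + 2*4 + 4*(3/(-1))) = -3 + (-15 + 16 - 9*(-1) + 8 + 4*(3*(-1))) = -3 + (-15 + 16 - 3*(-3) + 8 + 4*(-3)) = -3 + (-15 + 16 + 9 + 8 - 12) = -3 + 6 = 3)
480*A = 480*3 = 1440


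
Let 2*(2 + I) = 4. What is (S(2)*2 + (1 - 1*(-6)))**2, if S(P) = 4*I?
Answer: 49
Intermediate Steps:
I = 0 (I = -2 + (1/2)*4 = -2 + 2 = 0)
S(P) = 0 (S(P) = 4*0 = 0)
(S(2)*2 + (1 - 1*(-6)))**2 = (0*2 + (1 - 1*(-6)))**2 = (0 + (1 + 6))**2 = (0 + 7)**2 = 7**2 = 49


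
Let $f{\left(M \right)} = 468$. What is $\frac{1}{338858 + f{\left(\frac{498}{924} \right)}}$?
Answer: $\frac{1}{339326} \approx 2.947 \cdot 10^{-6}$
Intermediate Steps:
$\frac{1}{338858 + f{\left(\frac{498}{924} \right)}} = \frac{1}{338858 + 468} = \frac{1}{339326}$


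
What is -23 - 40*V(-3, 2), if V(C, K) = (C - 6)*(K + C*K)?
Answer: -1463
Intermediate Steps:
V(C, K) = (-6 + C)*(K + C*K)
-23 - 40*V(-3, 2) = -23 - 80*(-6 + (-3)² - 5*(-3)) = -23 - 80*(-6 + 9 + 15) = -23 - 80*18 = -23 - 40*36 = -23 - 1440 = -1463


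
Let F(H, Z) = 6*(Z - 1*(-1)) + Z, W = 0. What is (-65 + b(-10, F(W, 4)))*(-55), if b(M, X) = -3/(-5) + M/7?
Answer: 25344/7 ≈ 3620.6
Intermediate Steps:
F(H, Z) = 6 + 7*Z (F(H, Z) = 6*(Z + 1) + Z = 6*(1 + Z) + Z = (6 + 6*Z) + Z = 6 + 7*Z)
b(M, X) = ⅗ + M/7 (b(M, X) = -3*(-⅕) + M*(⅐) = ⅗ + M/7)
(-65 + b(-10, F(W, 4)))*(-55) = (-65 + (⅗ + (⅐)*(-10)))*(-55) = (-65 + (⅗ - 10/7))*(-55) = (-65 - 29/35)*(-55) = -2304/35*(-55) = 25344/7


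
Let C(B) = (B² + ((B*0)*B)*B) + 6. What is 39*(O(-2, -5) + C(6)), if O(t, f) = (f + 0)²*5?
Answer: 6513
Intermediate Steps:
C(B) = 6 + B² (C(B) = (B² + (0*B)*B) + 6 = (B² + 0*B) + 6 = (B² + 0) + 6 = B² + 6 = 6 + B²)
O(t, f) = 5*f² (O(t, f) = f²*5 = 5*f²)
39*(O(-2, -5) + C(6)) = 39*(5*(-5)² + (6 + 6²)) = 39*(5*25 + (6 + 36)) = 39*(125 + 42) = 39*167 = 6513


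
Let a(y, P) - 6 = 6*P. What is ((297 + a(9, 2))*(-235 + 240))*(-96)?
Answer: -151200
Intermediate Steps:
a(y, P) = 6 + 6*P
((297 + a(9, 2))*(-235 + 240))*(-96) = ((297 + (6 + 6*2))*(-235 + 240))*(-96) = ((297 + (6 + 12))*5)*(-96) = ((297 + 18)*5)*(-96) = (315*5)*(-96) = 1575*(-96) = -151200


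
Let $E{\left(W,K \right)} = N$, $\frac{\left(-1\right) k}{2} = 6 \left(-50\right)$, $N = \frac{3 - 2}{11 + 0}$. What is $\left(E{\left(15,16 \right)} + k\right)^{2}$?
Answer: $\frac{43573201}{121} \approx 3.6011 \cdot 10^{5}$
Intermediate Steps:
$N = \frac{1}{11}$ ($N = 1 \cdot \frac{1}{11} = \frac{1}{11} \approx 0.090909$)
$k = 600$ ($k = - 2 \cdot 6 \left(-50\right) = \left(-2\right) \left(-300\right) = 600$)
$E{\left(W,K \right)} = \frac{1}{11}$
$\left(E{\left(15,16 \right)} + k\right)^{2} = \left(\frac{1}{11} + 600\right)^{2} = \left(\frac{6601}{11}\right)^{2} = \frac{43573201}{121}$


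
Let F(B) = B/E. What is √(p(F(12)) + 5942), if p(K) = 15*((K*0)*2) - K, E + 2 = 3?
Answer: √5930 ≈ 77.006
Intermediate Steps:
E = 1 (E = -2 + 3 = 1)
F(B) = B (F(B) = B/1 = B*1 = B)
p(K) = -K (p(K) = 15*(0*2) - K = 15*0 - K = 0 - K = -K)
√(p(F(12)) + 5942) = √(-1*12 + 5942) = √(-12 + 5942) = √5930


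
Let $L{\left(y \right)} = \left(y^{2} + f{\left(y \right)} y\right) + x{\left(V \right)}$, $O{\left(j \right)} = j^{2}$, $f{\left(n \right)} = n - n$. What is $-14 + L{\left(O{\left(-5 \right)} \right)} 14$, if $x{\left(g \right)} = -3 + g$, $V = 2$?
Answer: $8722$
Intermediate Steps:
$f{\left(n \right)} = 0$
$L{\left(y \right)} = -1 + y^{2}$ ($L{\left(y \right)} = \left(y^{2} + 0 y\right) + \left(-3 + 2\right) = \left(y^{2} + 0\right) - 1 = y^{2} - 1 = -1 + y^{2}$)
$-14 + L{\left(O{\left(-5 \right)} \right)} 14 = -14 + \left(-1 + \left(\left(-5\right)^{2}\right)^{2}\right) 14 = -14 + \left(-1 + 25^{2}\right) 14 = -14 + \left(-1 + 625\right) 14 = -14 + 624 \cdot 14 = -14 + 8736 = 8722$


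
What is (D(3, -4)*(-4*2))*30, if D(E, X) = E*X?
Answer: 2880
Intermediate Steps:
(D(3, -4)*(-4*2))*30 = ((3*(-4))*(-4*2))*30 = -12*(-8)*30 = 96*30 = 2880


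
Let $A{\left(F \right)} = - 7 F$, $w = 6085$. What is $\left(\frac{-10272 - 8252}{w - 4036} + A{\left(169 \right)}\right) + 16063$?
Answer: $\frac{30470596}{2049} \approx 14871.0$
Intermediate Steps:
$\left(\frac{-10272 - 8252}{w - 4036} + A{\left(169 \right)}\right) + 16063 = \left(\frac{-10272 - 8252}{6085 - 4036} - 1183\right) + 16063 = \left(- \frac{18524}{2049} - 1183\right) + 16063 = - \frac{2442491}{2049} + 16063 = \frac{30470596}{2049}$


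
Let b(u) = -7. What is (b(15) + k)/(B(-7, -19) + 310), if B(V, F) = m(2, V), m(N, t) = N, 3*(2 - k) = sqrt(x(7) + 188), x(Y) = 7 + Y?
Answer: -5/312 - sqrt(202)/936 ≈ -0.031210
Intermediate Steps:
k = 2 - sqrt(202)/3 (k = 2 - sqrt((7 + 7) + 188)/3 = 2 - sqrt(14 + 188)/3 = 2 - sqrt(202)/3 ≈ -2.7376)
B(V, F) = 2
(b(15) + k)/(B(-7, -19) + 310) = (-7 + (2 - sqrt(202)/3))/(2 + 310) = (-5 - sqrt(202)/3)/312 = (-5 - sqrt(202)/3)*(1/312) = -5/312 - sqrt(202)/936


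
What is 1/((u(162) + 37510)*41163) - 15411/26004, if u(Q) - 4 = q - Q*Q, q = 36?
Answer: -108668302619/183363217932 ≈ -0.59264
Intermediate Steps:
u(Q) = 40 - Q² (u(Q) = 4 + (36 - Q*Q) = 4 + (36 - Q²) = 40 - Q²)
1/((u(162) + 37510)*41163) - 15411/26004 = 1/(((40 - 1*162²) + 37510)*41163) - 15411/26004 = (1/41163)/((40 - 1*26244) + 37510) - 15411*1/26004 = (1/41163)/((40 - 26244) + 37510) - 467/788 = (1/41163)/(-26204 + 37510) - 467/788 = (1/41163)/11306 - 467/788 = (1/11306)*(1/41163) - 467/788 = 1/465388878 - 467/788 = -108668302619/183363217932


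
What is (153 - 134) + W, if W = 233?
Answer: 252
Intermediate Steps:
(153 - 134) + W = (153 - 134) + 233 = 19 + 233 = 252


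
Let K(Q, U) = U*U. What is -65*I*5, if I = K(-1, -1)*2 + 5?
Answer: -2275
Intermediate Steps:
K(Q, U) = U²
I = 7 (I = (-1)²*2 + 5 = 1*2 + 5 = 2 + 5 = 7)
-65*I*5 = -65*7*5 = -455*5 = -2275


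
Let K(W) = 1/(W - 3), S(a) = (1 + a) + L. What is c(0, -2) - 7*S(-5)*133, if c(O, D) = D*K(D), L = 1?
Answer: 13967/5 ≈ 2793.4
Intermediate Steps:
S(a) = 2 + a (S(a) = (1 + a) + 1 = 2 + a)
K(W) = 1/(-3 + W)
c(O, D) = D/(-3 + D)
c(0, -2) - 7*S(-5)*133 = -2/(-3 - 2) - 7*(2 - 5)*133 = -2/(-5) - 7*(-3)*133 = -2*(-⅕) + 21*133 = ⅖ + 2793 = 13967/5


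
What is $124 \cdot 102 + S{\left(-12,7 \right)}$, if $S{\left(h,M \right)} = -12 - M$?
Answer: $12629$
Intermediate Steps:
$124 \cdot 102 + S{\left(-12,7 \right)} = 124 \cdot 102 - 19 = 12648 - 19 = 12629$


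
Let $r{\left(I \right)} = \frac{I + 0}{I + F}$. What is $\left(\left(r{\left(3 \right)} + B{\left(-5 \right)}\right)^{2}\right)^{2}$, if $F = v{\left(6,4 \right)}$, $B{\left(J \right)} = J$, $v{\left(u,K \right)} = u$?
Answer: $\frac{38416}{81} \approx 474.27$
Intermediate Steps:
$F = 6$
$r{\left(I \right)} = \frac{I}{6 + I}$ ($r{\left(I \right)} = \frac{I + 0}{I + 6} = \frac{I}{6 + I}$)
$\left(\left(r{\left(3 \right)} + B{\left(-5 \right)}\right)^{2}\right)^{2} = \left(\left(\frac{3}{6 + 3} - 5\right)^{2}\right)^{2} = \left(\left(\frac{3}{9} - 5\right)^{2}\right)^{2} = \left(\left(3 \cdot \frac{1}{9} - 5\right)^{2}\right)^{2} = \left(\left(\frac{1}{3} - 5\right)^{2}\right)^{2} = \left(\left(- \frac{14}{3}\right)^{2}\right)^{2} = \left(\frac{196}{9}\right)^{2} = \frac{38416}{81}$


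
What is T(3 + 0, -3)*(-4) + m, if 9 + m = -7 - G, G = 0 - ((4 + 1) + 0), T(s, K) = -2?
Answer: -3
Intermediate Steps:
G = -5 (G = 0 - (5 + 0) = 0 - 1*5 = 0 - 5 = -5)
m = -11 (m = -9 + (-7 - 1*(-5)) = -9 + (-7 + 5) = -9 - 2 = -11)
T(3 + 0, -3)*(-4) + m = -2*(-4) - 11 = 8 - 11 = -3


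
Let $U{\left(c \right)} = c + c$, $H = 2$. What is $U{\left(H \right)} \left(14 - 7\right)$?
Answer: $28$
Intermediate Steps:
$U{\left(c \right)} = 2 c$
$U{\left(H \right)} \left(14 - 7\right) = 2 \cdot 2 \left(14 - 7\right) = 4 \cdot 7 = 28$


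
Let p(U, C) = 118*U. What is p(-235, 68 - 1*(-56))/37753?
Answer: -27730/37753 ≈ -0.73451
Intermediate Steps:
p(-235, 68 - 1*(-56))/37753 = (118*(-235))/37753 = -27730*1/37753 = -27730/37753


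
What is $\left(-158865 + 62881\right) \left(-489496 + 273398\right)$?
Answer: $20741950432$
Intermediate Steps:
$\left(-158865 + 62881\right) \left(-489496 + 273398\right) = \left(-95984\right) \left(-216098\right) = 20741950432$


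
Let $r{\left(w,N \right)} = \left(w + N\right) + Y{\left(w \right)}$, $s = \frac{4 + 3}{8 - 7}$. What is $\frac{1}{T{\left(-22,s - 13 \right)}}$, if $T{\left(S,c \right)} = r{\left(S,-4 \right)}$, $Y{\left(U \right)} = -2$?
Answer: $- \frac{1}{28} \approx -0.035714$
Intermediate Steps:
$s = 7$ ($s = \frac{7}{1} = 7 \cdot 1 = 7$)
$r{\left(w,N \right)} = -2 + N + w$ ($r{\left(w,N \right)} = \left(w + N\right) - 2 = \left(N + w\right) - 2 = -2 + N + w$)
$T{\left(S,c \right)} = -6 + S$ ($T{\left(S,c \right)} = -2 - 4 + S = -6 + S$)
$\frac{1}{T{\left(-22,s - 13 \right)}} = \frac{1}{-6 - 22} = \frac{1}{-28} = - \frac{1}{28}$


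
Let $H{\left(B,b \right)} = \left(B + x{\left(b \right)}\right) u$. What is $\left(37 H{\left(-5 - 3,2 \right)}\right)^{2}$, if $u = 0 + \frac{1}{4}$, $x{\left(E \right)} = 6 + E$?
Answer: $0$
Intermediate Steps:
$u = \frac{1}{4}$ ($u = 0 + \frac{1}{4} = \frac{1}{4} \approx 0.25$)
$H{\left(B,b \right)} = \frac{3}{2} + \frac{B}{4} + \frac{b}{4}$ ($H{\left(B,b \right)} = \left(B + \left(6 + b\right)\right) \frac{1}{4} = \left(6 + B + b\right) \frac{1}{4} = \frac{3}{2} + \frac{B}{4} + \frac{b}{4}$)
$\left(37 H{\left(-5 - 3,2 \right)}\right)^{2} = \left(37 \left(\frac{3}{2} + \frac{-5 - 3}{4} + \frac{1}{4} \cdot 2\right)\right)^{2} = \left(37 \left(\frac{3}{2} + \frac{-5 - 3}{4} + \frac{1}{2}\right)\right)^{2} = \left(37 \left(\frac{3}{2} + \frac{1}{4} \left(-8\right) + \frac{1}{2}\right)\right)^{2} = \left(37 \left(\frac{3}{2} - 2 + \frac{1}{2}\right)\right)^{2} = \left(37 \cdot 0\right)^{2} = 0^{2} = 0$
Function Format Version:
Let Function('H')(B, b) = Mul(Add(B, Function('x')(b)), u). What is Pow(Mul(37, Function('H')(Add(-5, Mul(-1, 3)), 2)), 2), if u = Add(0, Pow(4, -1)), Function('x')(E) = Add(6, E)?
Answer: 0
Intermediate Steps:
u = Rational(1, 4) (u = Add(0, Rational(1, 4)) = Rational(1, 4) ≈ 0.25000)
Function('H')(B, b) = Add(Rational(3, 2), Mul(Rational(1, 4), B), Mul(Rational(1, 4), b)) (Function('H')(B, b) = Mul(Add(B, Add(6, b)), Rational(1, 4)) = Mul(Add(6, B, b), Rational(1, 4)) = Add(Rational(3, 2), Mul(Rational(1, 4), B), Mul(Rational(1, 4), b)))
Pow(Mul(37, Function('H')(Add(-5, Mul(-1, 3)), 2)), 2) = Pow(Mul(37, Add(Rational(3, 2), Mul(Rational(1, 4), Add(-5, Mul(-1, 3))), Mul(Rational(1, 4), 2))), 2) = Pow(Mul(37, Add(Rational(3, 2), Mul(Rational(1, 4), Add(-5, -3)), Rational(1, 2))), 2) = Pow(Mul(37, Add(Rational(3, 2), Mul(Rational(1, 4), -8), Rational(1, 2))), 2) = Pow(Mul(37, Add(Rational(3, 2), -2, Rational(1, 2))), 2) = Pow(Mul(37, 0), 2) = Pow(0, 2) = 0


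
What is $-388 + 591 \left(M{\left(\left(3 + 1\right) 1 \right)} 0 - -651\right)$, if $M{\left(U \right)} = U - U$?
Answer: $384353$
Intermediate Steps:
$M{\left(U \right)} = 0$
$-388 + 591 \left(M{\left(\left(3 + 1\right) 1 \right)} 0 - -651\right) = -388 + 591 \left(0 \cdot 0 - -651\right) = -388 + 591 \left(0 + 651\right) = -388 + 591 \cdot 651 = -388 + 384741 = 384353$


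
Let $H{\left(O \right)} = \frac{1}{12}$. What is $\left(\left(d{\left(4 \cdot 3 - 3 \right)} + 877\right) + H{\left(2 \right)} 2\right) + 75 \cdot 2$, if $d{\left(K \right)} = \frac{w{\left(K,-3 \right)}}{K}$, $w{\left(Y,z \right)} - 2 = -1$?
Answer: $\frac{18491}{18} \approx 1027.3$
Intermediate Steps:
$w{\left(Y,z \right)} = 1$ ($w{\left(Y,z \right)} = 2 - 1 = 1$)
$d{\left(K \right)} = \frac{1}{K}$ ($d{\left(K \right)} = 1 \frac{1}{K} = \frac{1}{K}$)
$H{\left(O \right)} = \frac{1}{12}$
$\left(\left(d{\left(4 \cdot 3 - 3 \right)} + 877\right) + H{\left(2 \right)} 2\right) + 75 \cdot 2 = \left(\left(\frac{1}{4 \cdot 3 - 3} + 877\right) + \frac{1}{12} \cdot 2\right) + 75 \cdot 2 = \left(\left(\frac{1}{12 - 3} + 877\right) + \frac{1}{6}\right) + 150 = \left(\left(\frac{1}{9} + 877\right) + \frac{1}{6}\right) + 150 = \left(\frac{7894}{9} + \frac{1}{6}\right) + 150 = \frac{15791}{18} + 150 = \frac{18491}{18}$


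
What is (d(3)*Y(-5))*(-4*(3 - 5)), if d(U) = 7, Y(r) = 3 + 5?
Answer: 448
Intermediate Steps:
Y(r) = 8
(d(3)*Y(-5))*(-4*(3 - 5)) = (7*8)*(-4*(3 - 5)) = 56*(-4*(-2)) = 56*8 = 448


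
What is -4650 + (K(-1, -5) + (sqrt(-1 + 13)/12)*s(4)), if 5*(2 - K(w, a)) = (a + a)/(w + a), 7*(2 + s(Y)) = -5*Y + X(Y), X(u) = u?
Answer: -13945/3 - 5*sqrt(3)/7 ≈ -4649.6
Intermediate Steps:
s(Y) = -2 - 4*Y/7 (s(Y) = -2 + (-5*Y + Y)/7 = -2 + (-4*Y)/7 = -2 - 4*Y/7)
K(w, a) = 2 - 2*a/(5*(a + w)) (K(w, a) = 2 - (a + a)/(5*(w + a)) = 2 - 2*a/(5*(a + w)))
-4650 + (K(-1, -5) + (sqrt(-1 + 13)/12)*s(4)) = -4650 + ((2*(-1) + (8/5)*(-5))/(-5 - 1) + (sqrt(-1 + 13)/12)*(-2 - 4/7*4)) = -4650 + ((-2 - 8)/(-6) + (sqrt(12)*(1/12))*(-2 - 16/7)) = -4650 + (-1/6*(-10) + ((2*sqrt(3))*(1/12))*(-30/7)) = -4650 + (5/3 + (sqrt(3)/6)*(-30/7)) = -4650 + (5/3 - 5*sqrt(3)/7) = -13945/3 - 5*sqrt(3)/7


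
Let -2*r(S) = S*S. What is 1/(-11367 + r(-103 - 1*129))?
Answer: -1/38279 ≈ -2.6124e-5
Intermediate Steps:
r(S) = -S**2/2 (r(S) = -S*S/2 = -S**2/2)
1/(-11367 + r(-103 - 1*129)) = 1/(-11367 - (-103 - 1*129)**2/2) = 1/(-11367 - (-103 - 129)**2/2) = 1/(-11367 - 1/2*(-232)**2) = 1/(-11367 - 1/2*53824) = 1/(-11367 - 26912) = 1/(-38279) = -1/38279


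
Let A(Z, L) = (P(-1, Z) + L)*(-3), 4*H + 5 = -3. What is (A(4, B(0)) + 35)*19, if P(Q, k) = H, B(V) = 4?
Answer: 551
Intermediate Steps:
H = -2 (H = -5/4 + (¼)*(-3) = -5/4 - ¾ = -2)
P(Q, k) = -2
A(Z, L) = 6 - 3*L (A(Z, L) = (-2 + L)*(-3) = 6 - 3*L)
(A(4, B(0)) + 35)*19 = ((6 - 3*4) + 35)*19 = ((6 - 12) + 35)*19 = (-6 + 35)*19 = 29*19 = 551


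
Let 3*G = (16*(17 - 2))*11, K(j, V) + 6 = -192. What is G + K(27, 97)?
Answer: 682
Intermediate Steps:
K(j, V) = -198 (K(j, V) = -6 - 192 = -198)
G = 880 (G = ((16*(17 - 2))*11)/3 = ((16*15)*11)/3 = (240*11)/3 = (⅓)*2640 = 880)
G + K(27, 97) = 880 - 198 = 682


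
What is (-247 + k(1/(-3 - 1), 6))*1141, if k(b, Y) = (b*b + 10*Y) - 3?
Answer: -3467499/16 ≈ -2.1672e+5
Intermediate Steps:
k(b, Y) = -3 + b**2 + 10*Y (k(b, Y) = (b**2 + 10*Y) - 3 = -3 + b**2 + 10*Y)
(-247 + k(1/(-3 - 1), 6))*1141 = (-247 + (-3 + (1/(-3 - 1))**2 + 10*6))*1141 = (-247 + (-3 + (1/(-4))**2 + 60))*1141 = (-247 + (-3 + (-1/4)**2 + 60))*1141 = (-247 + (-3 + 1/16 + 60))*1141 = (-247 + 913/16)*1141 = -3039/16*1141 = -3467499/16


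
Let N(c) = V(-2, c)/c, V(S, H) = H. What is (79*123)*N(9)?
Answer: 9717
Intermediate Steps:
N(c) = 1 (N(c) = c/c = 1)
(79*123)*N(9) = (79*123)*1 = 9717*1 = 9717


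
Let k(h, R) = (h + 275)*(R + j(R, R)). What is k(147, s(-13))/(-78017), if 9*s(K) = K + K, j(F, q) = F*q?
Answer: -186524/6319377 ≈ -0.029516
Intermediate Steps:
s(K) = 2*K/9 (s(K) = (K + K)/9 = (2*K)/9 = 2*K/9)
k(h, R) = (275 + h)*(R + R²) (k(h, R) = (h + 275)*(R + R*R) = (275 + h)*(R + R²))
k(147, s(-13))/(-78017) = (((2/9)*(-13))*(275 + 147 + 275*((2/9)*(-13)) + ((2/9)*(-13))*147))/(-78017) = -26*(275 + 147 + 275*(-26/9) - 26/9*147)/9*(-1/78017) = -26*(275 + 147 - 7150/9 - 1274/3)/9*(-1/78017) = -26/9*(-7174/9)*(-1/78017) = (186524/81)*(-1/78017) = -186524/6319377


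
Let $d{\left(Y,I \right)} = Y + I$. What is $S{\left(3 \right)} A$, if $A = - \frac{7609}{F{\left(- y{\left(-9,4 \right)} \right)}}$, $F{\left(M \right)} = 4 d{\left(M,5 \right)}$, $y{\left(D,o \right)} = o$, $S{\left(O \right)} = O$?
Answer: $- \frac{22827}{4} \approx -5706.8$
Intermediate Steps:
$d{\left(Y,I \right)} = I + Y$
$F{\left(M \right)} = 20 + 4 M$ ($F{\left(M \right)} = 4 \left(5 + M\right) = 20 + 4 M$)
$A = - \frac{7609}{4}$ ($A = - \frac{7609}{20 + 4 \left(\left(-1\right) 4\right)} = - \frac{7609}{20 + 4 \left(-4\right)} = - \frac{7609}{20 - 16} = - \frac{7609}{4} \approx -1902.3$)
$S{\left(3 \right)} A = 3 \left(- \frac{7609}{4}\right) = - \frac{22827}{4}$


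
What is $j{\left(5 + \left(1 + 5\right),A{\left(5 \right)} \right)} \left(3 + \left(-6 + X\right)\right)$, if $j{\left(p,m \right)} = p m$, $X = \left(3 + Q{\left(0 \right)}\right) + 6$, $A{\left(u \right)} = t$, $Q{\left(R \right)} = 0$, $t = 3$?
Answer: $198$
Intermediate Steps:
$A{\left(u \right)} = 3$
$X = 9$ ($X = \left(3 + 0\right) + 6 = 3 + 6 = 9$)
$j{\left(p,m \right)} = m p$
$j{\left(5 + \left(1 + 5\right),A{\left(5 \right)} \right)} \left(3 + \left(-6 + X\right)\right) = 3 \left(5 + \left(1 + 5\right)\right) \left(3 + \left(-6 + 9\right)\right) = 3 \left(5 + 6\right) \left(3 + 3\right) = 3 \cdot 11 \cdot 6 = 33 \cdot 6 = 198$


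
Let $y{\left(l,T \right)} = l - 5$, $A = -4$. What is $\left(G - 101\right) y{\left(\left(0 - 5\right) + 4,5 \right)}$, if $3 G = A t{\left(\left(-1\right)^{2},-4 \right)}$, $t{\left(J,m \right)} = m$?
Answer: $574$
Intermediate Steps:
$y{\left(l,T \right)} = -5 + l$ ($y{\left(l,T \right)} = l - 5 = -5 + l$)
$G = \frac{16}{3}$ ($G = \frac{\left(-4\right) \left(-4\right)}{3} = \frac{1}{3} \cdot 16 = \frac{16}{3} \approx 5.3333$)
$\left(G - 101\right) y{\left(\left(0 - 5\right) + 4,5 \right)} = \left(\frac{16}{3} - 101\right) \left(-5 + \left(\left(0 - 5\right) + 4\right)\right) = - \frac{287 \left(-5 + \left(-5 + 4\right)\right)}{3} = - \frac{287 \left(-5 - 1\right)}{3} = \left(- \frac{287}{3}\right) \left(-6\right) = 574$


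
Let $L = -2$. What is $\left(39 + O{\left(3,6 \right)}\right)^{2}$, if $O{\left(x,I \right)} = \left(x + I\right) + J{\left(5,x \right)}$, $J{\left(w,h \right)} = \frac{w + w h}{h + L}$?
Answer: $4624$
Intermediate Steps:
$J{\left(w,h \right)} = \frac{w + h w}{-2 + h}$ ($J{\left(w,h \right)} = \frac{w + w h}{h - 2} = \frac{w + h w}{-2 + h}$)
$O{\left(x,I \right)} = I + x + \frac{5 \left(1 + x\right)}{-2 + x}$ ($O{\left(x,I \right)} = \left(x + I\right) + \frac{5 \left(1 + x\right)}{-2 + x} = \left(I + x\right) + \frac{5 \left(1 + x\right)}{-2 + x} = I + x + \frac{5 \left(1 + x\right)}{-2 + x}$)
$\left(39 + O{\left(3,6 \right)}\right)^{2} = \left(39 + \frac{5 + 5 \cdot 3 + \left(-2 + 3\right) \left(6 + 3\right)}{-2 + 3}\right)^{2} = \left(39 + \frac{5 + 15 + 1 \cdot 9}{1}\right)^{2} = \left(39 + 1 \left(5 + 15 + 9\right)\right)^{2} = \left(39 + 1 \cdot 29\right)^{2} = \left(39 + 29\right)^{2} = 68^{2} = 4624$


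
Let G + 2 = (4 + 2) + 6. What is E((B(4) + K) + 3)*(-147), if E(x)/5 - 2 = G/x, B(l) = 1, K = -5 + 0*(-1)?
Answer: 5880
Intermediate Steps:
K = -5 (K = -5 + 0 = -5)
G = 10 (G = -2 + ((4 + 2) + 6) = -2 + (6 + 6) = -2 + 12 = 10)
E(x) = 10 + 50/x (E(x) = 10 + 5*(10/x) = 10 + 50/x)
E((B(4) + K) + 3)*(-147) = (10 + 50/((1 - 5) + 3))*(-147) = (10 + 50/(-4 + 3))*(-147) = (10 + 50/(-1))*(-147) = (10 + 50*(-1))*(-147) = (10 - 50)*(-147) = -40*(-147) = 5880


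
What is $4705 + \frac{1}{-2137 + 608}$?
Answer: $\frac{7193944}{1529} \approx 4705.0$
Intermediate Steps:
$4705 + \frac{1}{-2137 + 608} = 4705 + \frac{1}{-1529} = 4705 - \frac{1}{1529} = \frac{7193944}{1529}$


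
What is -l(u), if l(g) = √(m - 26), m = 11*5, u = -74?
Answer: -√29 ≈ -5.3852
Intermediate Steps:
m = 55
l(g) = √29 (l(g) = √(55 - 26) = √29)
-l(u) = -√29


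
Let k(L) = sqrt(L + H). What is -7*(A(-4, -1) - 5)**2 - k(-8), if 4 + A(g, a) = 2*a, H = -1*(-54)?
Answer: -847 - sqrt(46) ≈ -853.78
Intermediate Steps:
H = 54
A(g, a) = -4 + 2*a
k(L) = sqrt(54 + L) (k(L) = sqrt(L + 54) = sqrt(54 + L))
-7*(A(-4, -1) - 5)**2 - k(-8) = -7*((-4 + 2*(-1)) - 5)**2 - sqrt(54 - 8) = -7*((-4 - 2) - 5)**2 - sqrt(46) = -7*(-6 - 5)**2 - sqrt(46) = -7*(-11)**2 - sqrt(46) = -7*121 - sqrt(46) = -847 - sqrt(46)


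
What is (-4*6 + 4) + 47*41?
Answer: 1907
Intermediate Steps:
(-4*6 + 4) + 47*41 = (-24 + 4) + 1927 = -20 + 1927 = 1907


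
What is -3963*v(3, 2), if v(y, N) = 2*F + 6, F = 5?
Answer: -63408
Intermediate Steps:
v(y, N) = 16 (v(y, N) = 2*5 + 6 = 10 + 6 = 16)
-3963*v(3, 2) = -3963*16 = -63408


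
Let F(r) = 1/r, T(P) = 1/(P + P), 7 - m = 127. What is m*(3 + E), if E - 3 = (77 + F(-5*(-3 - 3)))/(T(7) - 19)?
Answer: -61384/265 ≈ -231.64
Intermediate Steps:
m = -120 (m = 7 - 1*127 = 7 - 127 = -120)
T(P) = 1/(2*P)
E = -4252/3975 (E = 3 + (77 + 1/(-5*(-3 - 3)))/((½)/7 - 19) = 3 + (77 + 1/(-5*(-6)))/((½)*(⅐) - 19) = 3 + (77 + 1/30)/(1/14 - 19) = 3 + (77 + 1/30)/(-265/14) = 3 + (2311/30)*(-14/265) = 3 - 16177/3975 = -4252/3975 ≈ -1.0697)
m*(3 + E) = -120*(3 - 4252/3975) = -120*7673/3975 = -61384/265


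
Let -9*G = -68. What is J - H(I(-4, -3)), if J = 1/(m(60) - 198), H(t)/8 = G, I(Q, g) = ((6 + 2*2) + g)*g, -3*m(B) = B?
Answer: -118601/1962 ≈ -60.449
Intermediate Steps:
m(B) = -B/3
I(Q, g) = g*(10 + g) (I(Q, g) = ((6 + 4) + g)*g = (10 + g)*g = g*(10 + g))
G = 68/9 (G = -⅑*(-68) = 68/9 ≈ 7.5556)
H(t) = 544/9 (H(t) = 8*(68/9) = 544/9)
J = -1/218 (J = 1/(-⅓*60 - 198) = 1/(-20 - 198) = 1/(-218) = -1/218 ≈ -0.0045872)
J - H(I(-4, -3)) = -1/218 - 1*544/9 = -1/218 - 544/9 = -118601/1962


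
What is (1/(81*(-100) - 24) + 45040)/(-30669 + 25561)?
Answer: -365904959/41497392 ≈ -8.8175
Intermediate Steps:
(1/(81*(-100) - 24) + 45040)/(-30669 + 25561) = (1/(-8100 - 24) + 45040)/(-5108) = (1/(-8124) + 45040)*(-1/5108) = (-1/8124 + 45040)*(-1/5108) = (365904959/8124)*(-1/5108) = -365904959/41497392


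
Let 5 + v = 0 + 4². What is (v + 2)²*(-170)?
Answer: -28730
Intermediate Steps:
v = 11 (v = -5 + (0 + 4²) = -5 + (0 + 16) = -5 + 16 = 11)
(v + 2)²*(-170) = (11 + 2)²*(-170) = 13²*(-170) = 169*(-170) = -28730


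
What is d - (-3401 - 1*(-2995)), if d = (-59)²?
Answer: 3887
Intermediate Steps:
d = 3481
d - (-3401 - 1*(-2995)) = 3481 - (-3401 - 1*(-2995)) = 3481 - (-3401 + 2995) = 3481 - 1*(-406) = 3481 + 406 = 3887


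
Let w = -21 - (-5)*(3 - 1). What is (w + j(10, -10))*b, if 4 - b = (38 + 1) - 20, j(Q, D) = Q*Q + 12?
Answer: -1515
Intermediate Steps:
j(Q, D) = 12 + Q² (j(Q, D) = Q² + 12 = 12 + Q²)
w = -11 (w = -21 - (-5)*2 = -21 - 1*(-10) = -21 + 10 = -11)
b = -15 (b = 4 - ((38 + 1) - 20) = 4 - (39 - 20) = 4 - 1*19 = 4 - 19 = -15)
(w + j(10, -10))*b = (-11 + (12 + 10²))*(-15) = (-11 + (12 + 100))*(-15) = (-11 + 112)*(-15) = 101*(-15) = -1515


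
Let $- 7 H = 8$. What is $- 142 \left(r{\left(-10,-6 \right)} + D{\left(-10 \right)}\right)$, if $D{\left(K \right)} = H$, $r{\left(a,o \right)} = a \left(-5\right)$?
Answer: $- \frac{48564}{7} \approx -6937.7$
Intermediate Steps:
$H = - \frac{8}{7}$ ($H = \left(- \frac{1}{7}\right) 8 = - \frac{8}{7} \approx -1.1429$)
$r{\left(a,o \right)} = - 5 a$
$D{\left(K \right)} = - \frac{8}{7}$
$- 142 \left(r{\left(-10,-6 \right)} + D{\left(-10 \right)}\right) = - 142 \left(\left(-5\right) \left(-10\right) - \frac{8}{7}\right) = - 142 \left(50 - \frac{8}{7}\right) = \left(-142\right) \frac{342}{7} = - \frac{48564}{7}$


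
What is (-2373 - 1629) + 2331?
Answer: -1671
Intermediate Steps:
(-2373 - 1629) + 2331 = -4002 + 2331 = -1671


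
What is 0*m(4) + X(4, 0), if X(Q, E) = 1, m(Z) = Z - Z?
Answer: 1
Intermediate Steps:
m(Z) = 0
0*m(4) + X(4, 0) = 0*0 + 1 = 0 + 1 = 1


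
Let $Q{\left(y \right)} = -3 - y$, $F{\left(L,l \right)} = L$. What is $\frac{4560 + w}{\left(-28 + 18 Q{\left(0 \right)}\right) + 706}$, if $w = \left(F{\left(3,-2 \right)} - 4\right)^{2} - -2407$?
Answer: $\frac{67}{6} \approx 11.167$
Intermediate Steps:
$w = 2408$ ($w = \left(3 - 4\right)^{2} - -2407 = \left(-1\right)^{2} + 2407 = 1 + 2407 = 2408$)
$\frac{4560 + w}{\left(-28 + 18 Q{\left(0 \right)}\right) + 706} = \frac{4560 + 2408}{\left(-28 + 18 \left(-3 - 0\right)\right) + 706} = \frac{6968}{\left(-28 + 18 \left(-3 + 0\right)\right) + 706} = \frac{6968}{\left(-28 + 18 \left(-3\right)\right) + 706} = \frac{6968}{\left(-28 - 54\right) + 706} = \frac{6968}{-82 + 706} = \frac{6968}{624} = 6968 \cdot \frac{1}{624} = \frac{67}{6}$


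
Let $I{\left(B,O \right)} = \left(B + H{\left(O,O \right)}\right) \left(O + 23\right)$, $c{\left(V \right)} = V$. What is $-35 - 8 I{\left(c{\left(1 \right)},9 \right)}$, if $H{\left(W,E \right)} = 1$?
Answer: $-547$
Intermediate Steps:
$I{\left(B,O \right)} = \left(1 + B\right) \left(23 + O\right)$ ($I{\left(B,O \right)} = \left(B + 1\right) \left(O + 23\right) = \left(1 + B\right) \left(23 + O\right)$)
$-35 - 8 I{\left(c{\left(1 \right)},9 \right)} = -35 - 8 \left(23 + 9 + 23 \cdot 1 + 1 \cdot 9\right) = -35 - 8 \left(23 + 9 + 23 + 9\right) = -35 - 512 = -547$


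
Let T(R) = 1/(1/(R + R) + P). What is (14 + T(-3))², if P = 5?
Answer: 169744/841 ≈ 201.84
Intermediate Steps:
T(R) = 1/(5 + 1/(2*R)) (T(R) = 1/(1/(R + R) + 5) = 1/(1/(2*R) + 5) = 1/(5 + 1/(2*R)))
(14 + T(-3))² = (14 + 2*(-3)/(1 + 10*(-3)))² = (14 + 2*(-3)/(1 - 30))² = (14 + 2*(-3)/(-29))² = (14 + 2*(-3)*(-1/29))² = (14 + 6/29)² = (412/29)² = 169744/841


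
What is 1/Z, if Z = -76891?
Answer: -1/76891 ≈ -1.3005e-5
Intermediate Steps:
1/Z = 1/(-76891) = -1/76891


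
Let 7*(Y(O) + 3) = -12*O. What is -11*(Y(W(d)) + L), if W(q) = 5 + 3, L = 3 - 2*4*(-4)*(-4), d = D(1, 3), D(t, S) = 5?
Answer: 10912/7 ≈ 1558.9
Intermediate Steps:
d = 5
L = -125 (L = 3 - (-32)*(-4) = 3 - 2*64 = 3 - 128 = -125)
W(q) = 8
Y(O) = -3 - 12*O/7 (Y(O) = -3 + (-12*O)/7 = -3 - 12*O/7)
-11*(Y(W(d)) + L) = -11*((-3 - 12/7*8) - 125) = -11*((-3 - 96/7) - 125) = -11*(-117/7 - 125) = -11*(-992/7) = 10912/7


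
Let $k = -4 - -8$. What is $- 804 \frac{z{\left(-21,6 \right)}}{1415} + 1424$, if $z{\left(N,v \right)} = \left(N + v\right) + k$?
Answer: $\frac{2023804}{1415} \approx 1430.3$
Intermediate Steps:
$k = 4$ ($k = -4 + 8 = 4$)
$z{\left(N,v \right)} = 4 + N + v$ ($z{\left(N,v \right)} = \left(N + v\right) + 4 = 4 + N + v$)
$- 804 \frac{z{\left(-21,6 \right)}}{1415} + 1424 = - 804 \frac{4 - 21 + 6}{1415} + 1424 = - 804 \left(\left(-11\right) \frac{1}{1415}\right) + 1424 = \left(-804\right) \left(- \frac{11}{1415}\right) + 1424 = \frac{8844}{1415} + 1424 = \frac{2023804}{1415}$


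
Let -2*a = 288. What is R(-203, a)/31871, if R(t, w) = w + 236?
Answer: 92/31871 ≈ 0.0028866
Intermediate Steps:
a = -144 (a = -1/2*288 = -144)
R(t, w) = 236 + w
R(-203, a)/31871 = (236 - 144)/31871 = 92*(1/31871) = 92/31871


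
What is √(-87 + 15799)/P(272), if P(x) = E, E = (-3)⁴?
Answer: 4*√982/81 ≈ 1.5475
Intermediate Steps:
E = 81
P(x) = 81
√(-87 + 15799)/P(272) = √(-87 + 15799)/81 = √15712*(1/81) = (4*√982)*(1/81) = 4*√982/81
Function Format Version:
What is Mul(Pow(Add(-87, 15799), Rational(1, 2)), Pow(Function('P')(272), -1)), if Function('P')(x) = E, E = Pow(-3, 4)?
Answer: Mul(Rational(4, 81), Pow(982, Rational(1, 2))) ≈ 1.5475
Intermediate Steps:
E = 81
Function('P')(x) = 81
Mul(Pow(Add(-87, 15799), Rational(1, 2)), Pow(Function('P')(272), -1)) = Mul(Pow(Add(-87, 15799), Rational(1, 2)), Pow(81, -1)) = Mul(Pow(15712, Rational(1, 2)), Rational(1, 81)) = Mul(Mul(4, Pow(982, Rational(1, 2))), Rational(1, 81)) = Mul(Rational(4, 81), Pow(982, Rational(1, 2)))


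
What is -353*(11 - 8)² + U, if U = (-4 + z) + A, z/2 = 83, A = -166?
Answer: -3181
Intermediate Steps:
z = 166 (z = 2*83 = 166)
U = -4 (U = (-4 + 166) - 166 = 162 - 166 = -4)
-353*(11 - 8)² + U = -353*(11 - 8)² - 4 = -353*3² - 4 = -353*9 - 4 = -3177 - 4 = -3181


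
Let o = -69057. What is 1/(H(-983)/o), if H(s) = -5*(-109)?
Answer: -69057/545 ≈ -126.71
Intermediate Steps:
H(s) = 545
1/(H(-983)/o) = 1/(545/(-69057)) = 1/(545*(-1/69057)) = 1/(-545/69057) = -69057/545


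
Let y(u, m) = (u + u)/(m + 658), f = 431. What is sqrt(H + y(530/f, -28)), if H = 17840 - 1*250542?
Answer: 10*I*sqrt(190630873741)/9051 ≈ 482.39*I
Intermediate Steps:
y(u, m) = 2*u/(658 + m) (y(u, m) = (2*u)/(658 + m) = 2*u/(658 + m))
H = -232702 (H = 17840 - 250542 = -232702)
sqrt(H + y(530/f, -28)) = sqrt(-232702 + 2*(530/431)/(658 - 28)) = sqrt(-232702 + 2*(530*(1/431))/630) = sqrt(-232702 + 2*(530/431)*(1/630)) = sqrt(-232702 + 106/27153) = sqrt(-6318557300/27153) = 10*I*sqrt(190630873741)/9051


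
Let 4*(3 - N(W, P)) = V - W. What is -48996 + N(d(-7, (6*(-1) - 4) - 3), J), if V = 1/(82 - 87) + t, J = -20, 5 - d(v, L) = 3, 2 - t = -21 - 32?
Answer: -245031/5 ≈ -49006.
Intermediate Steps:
t = 55 (t = 2 - (-21 - 32) = 2 - 1*(-53) = 2 + 53 = 55)
d(v, L) = 2 (d(v, L) = 5 - 1*3 = 5 - 3 = 2)
V = 274/5 (V = 1/(82 - 87) + 55 = 1/(-5) + 55 = -⅕ + 55 = 274/5 ≈ 54.800)
N(W, P) = -107/10 + W/4 (N(W, P) = 3 - (274/5 - W)/4 = 3 + (-137/10 + W/4) = -107/10 + W/4)
-48996 + N(d(-7, (6*(-1) - 4) - 3), J) = -48996 + (-107/10 + (¼)*2) = -48996 + (-107/10 + ½) = -48996 - 51/5 = -245031/5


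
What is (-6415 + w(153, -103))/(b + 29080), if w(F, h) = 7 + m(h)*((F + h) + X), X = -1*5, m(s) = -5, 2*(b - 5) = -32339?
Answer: -13266/25831 ≈ -0.51357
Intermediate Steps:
b = -32329/2 (b = 5 + (1/2)*(-32339) = 5 - 32339/2 = -32329/2 ≈ -16165.)
X = -5
w(F, h) = 32 - 5*F - 5*h (w(F, h) = 7 - 5*((F + h) - 5) = 7 - 5*(-5 + F + h) = 7 + (25 - 5*F - 5*h) = 32 - 5*F - 5*h)
(-6415 + w(153, -103))/(b + 29080) = (-6415 + (32 - 5*153 - 5*(-103)))/(-32329/2 + 29080) = (-6415 + (32 - 765 + 515))/(25831/2) = (-6415 - 218)*(2/25831) = -6633*2/25831 = -13266/25831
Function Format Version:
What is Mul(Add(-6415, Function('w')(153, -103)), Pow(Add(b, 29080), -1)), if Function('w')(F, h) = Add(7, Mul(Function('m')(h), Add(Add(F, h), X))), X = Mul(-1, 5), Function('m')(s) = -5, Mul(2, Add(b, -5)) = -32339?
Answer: Rational(-13266, 25831) ≈ -0.51357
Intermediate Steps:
b = Rational(-32329, 2) (b = Add(5, Mul(Rational(1, 2), -32339)) = Add(5, Rational(-32339, 2)) = Rational(-32329, 2) ≈ -16165.)
X = -5
Function('w')(F, h) = Add(32, Mul(-5, F), Mul(-5, h)) (Function('w')(F, h) = Add(7, Mul(-5, Add(Add(F, h), -5))) = Add(7, Mul(-5, Add(-5, F, h))) = Add(7, Add(25, Mul(-5, F), Mul(-5, h))) = Add(32, Mul(-5, F), Mul(-5, h)))
Mul(Add(-6415, Function('w')(153, -103)), Pow(Add(b, 29080), -1)) = Mul(Add(-6415, Add(32, Mul(-5, 153), Mul(-5, -103))), Pow(Add(Rational(-32329, 2), 29080), -1)) = Mul(Add(-6415, Add(32, -765, 515)), Pow(Rational(25831, 2), -1)) = Mul(Add(-6415, -218), Rational(2, 25831)) = Mul(-6633, Rational(2, 25831)) = Rational(-13266, 25831)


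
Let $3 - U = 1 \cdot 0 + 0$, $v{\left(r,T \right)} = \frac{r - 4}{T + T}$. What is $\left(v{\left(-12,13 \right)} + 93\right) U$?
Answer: $\frac{3603}{13} \approx 277.15$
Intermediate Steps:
$v{\left(r,T \right)} = \frac{-4 + r}{2 T}$
$U = 3$ ($U = 3 - \left(1 \cdot 0 + 0\right) = 3 - \left(0 + 0\right) = 3 - 0 = 3 + 0 = 3$)
$\left(v{\left(-12,13 \right)} + 93\right) U = \left(\frac{-4 - 12}{2 \cdot 13} + 93\right) 3 = \left(\frac{1}{2} \cdot \frac{1}{13} \left(-16\right) + 93\right) 3 = \left(- \frac{8}{13} + 93\right) 3 = \frac{1201}{13} \cdot 3 = \frac{3603}{13}$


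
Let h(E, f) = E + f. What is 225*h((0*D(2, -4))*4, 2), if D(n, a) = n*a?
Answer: 450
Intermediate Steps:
D(n, a) = a*n
225*h((0*D(2, -4))*4, 2) = 225*((0*(-4*2))*4 + 2) = 225*((0*(-8))*4 + 2) = 225*(0*4 + 2) = 225*(0 + 2) = 225*2 = 450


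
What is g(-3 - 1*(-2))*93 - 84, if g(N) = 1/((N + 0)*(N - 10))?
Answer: -831/11 ≈ -75.545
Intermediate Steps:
g(N) = 1/(N*(-10 + N))
g(-3 - 1*(-2))*93 - 84 = (1/((-3 - 1*(-2))*(-10 + (-3 - 1*(-2)))))*93 - 84 = (1/((-3 + 2)*(-10 + (-3 + 2))))*93 - 84 = (1/((-1)*(-10 - 1)))*93 - 84 = -1/(-11)*93 - 84 = -1*(-1/11)*93 - 84 = (1/11)*93 - 84 = 93/11 - 84 = -831/11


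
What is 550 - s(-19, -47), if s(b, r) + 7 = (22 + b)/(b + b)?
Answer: 21169/38 ≈ 557.08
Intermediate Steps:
s(b, r) = -7 + (22 + b)/(2*b) (s(b, r) = -7 + (22 + b)/(b + b) = -7 + (22 + b)/((2*b)) = -7 + (22 + b)*(1/(2*b)) = -7 + (22 + b)/(2*b))
550 - s(-19, -47) = 550 - (-13/2 + 11/(-19)) = 550 - (-13/2 + 11*(-1/19)) = 550 - (-13/2 - 11/19) = 550 - 1*(-269/38) = 550 + 269/38 = 21169/38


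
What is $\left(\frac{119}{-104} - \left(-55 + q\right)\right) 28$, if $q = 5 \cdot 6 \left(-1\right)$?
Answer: $\frac{61047}{26} \approx 2348.0$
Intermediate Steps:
$q = -30$ ($q = 30 \left(-1\right) = -30$)
$\left(\frac{119}{-104} - \left(-55 + q\right)\right) 28 = \left(\frac{119}{-104} + \left(55 - -30\right)\right) 28 = \left(119 \left(- \frac{1}{104}\right) + \left(55 + 30\right)\right) 28 = \left(- \frac{119}{104} + 85\right) 28 = \frac{8721}{104} \cdot 28 = \frac{61047}{26}$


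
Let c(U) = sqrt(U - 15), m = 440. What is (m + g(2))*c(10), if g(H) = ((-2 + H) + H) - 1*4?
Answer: 438*I*sqrt(5) ≈ 979.4*I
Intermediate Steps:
c(U) = sqrt(-15 + U)
g(H) = -6 + 2*H (g(H) = (-2 + 2*H) - 4 = -6 + 2*H)
(m + g(2))*c(10) = (440 + (-6 + 2*2))*sqrt(-15 + 10) = (440 + (-6 + 4))*sqrt(-5) = (440 - 2)*(I*sqrt(5)) = 438*(I*sqrt(5)) = 438*I*sqrt(5)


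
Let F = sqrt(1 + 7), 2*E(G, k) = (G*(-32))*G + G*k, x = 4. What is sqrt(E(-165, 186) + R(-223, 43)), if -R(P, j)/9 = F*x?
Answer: 3*sqrt(-50105 - 8*sqrt(2)) ≈ 671.6*I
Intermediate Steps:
E(G, k) = -16*G**2 + G*k/2 (E(G, k) = ((G*(-32))*G + G*k)/2 = ((-32*G)*G + G*k)/2 = (-32*G**2 + G*k)/2 = -16*G**2 + G*k/2)
F = 2*sqrt(2) (F = sqrt(8) = 2*sqrt(2) ≈ 2.8284)
R(P, j) = -72*sqrt(2) (R(P, j) = -9*2*sqrt(2)*4 = -72*sqrt(2))
sqrt(E(-165, 186) + R(-223, 43)) = sqrt((1/2)*(-165)*(186 - 32*(-165)) - 72*sqrt(2)) = sqrt((1/2)*(-165)*(186 + 5280) - 72*sqrt(2)) = sqrt((1/2)*(-165)*5466 - 72*sqrt(2)) = sqrt(-450945 - 72*sqrt(2))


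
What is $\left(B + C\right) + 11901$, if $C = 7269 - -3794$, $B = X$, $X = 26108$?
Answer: $49072$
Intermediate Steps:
$B = 26108$
$C = 11063$ ($C = 7269 + 3794 = 11063$)
$\left(B + C\right) + 11901 = \left(26108 + 11063\right) + 11901 = 37171 + 11901 = 49072$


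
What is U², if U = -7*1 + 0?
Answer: 49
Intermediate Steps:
U = -7 (U = -7 + 0 = -7)
U² = (-7)² = 49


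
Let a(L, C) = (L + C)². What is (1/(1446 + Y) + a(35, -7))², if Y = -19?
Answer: 1251644075361/2036329 ≈ 6.1466e+5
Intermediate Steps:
a(L, C) = (C + L)²
(1/(1446 + Y) + a(35, -7))² = (1/(1446 - 19) + (-7 + 35)²)² = (1/1427 + 28²)² = (1/1427 + 784)² = (1118769/1427)² = 1251644075361/2036329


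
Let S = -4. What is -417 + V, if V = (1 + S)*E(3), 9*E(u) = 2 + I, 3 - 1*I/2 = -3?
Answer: -1265/3 ≈ -421.67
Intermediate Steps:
I = 12 (I = 6 - 2*(-3) = 6 + 6 = 12)
E(u) = 14/9 (E(u) = (2 + 12)/9 = (1/9)*14 = 14/9)
V = -14/3 (V = (1 - 4)*(14/9) = -3*14/9 = -14/3 ≈ -4.6667)
-417 + V = -417 - 14/3 = -1265/3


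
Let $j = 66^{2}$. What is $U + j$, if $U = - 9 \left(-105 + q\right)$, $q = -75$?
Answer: $5976$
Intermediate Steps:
$j = 4356$
$U = 1620$ ($U = - 9 \left(-105 - 75\right) = \left(-9\right) \left(-180\right) = 1620$)
$U + j = 1620 + 4356 = 5976$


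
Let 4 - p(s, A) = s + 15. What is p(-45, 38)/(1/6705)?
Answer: 227970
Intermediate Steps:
p(s, A) = -11 - s (p(s, A) = 4 - (s + 15) = 4 - (15 + s) = 4 + (-15 - s) = -11 - s)
p(-45, 38)/(1/6705) = (-11 - 1*(-45))/(1/6705) = (-11 + 45)/(1/6705) = 34*6705 = 227970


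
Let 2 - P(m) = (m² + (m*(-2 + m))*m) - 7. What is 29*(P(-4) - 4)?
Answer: 2465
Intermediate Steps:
P(m) = 9 - m² - m²*(-2 + m) (P(m) = 2 - ((m² + (m*(-2 + m))*m) - 7) = 2 - ((m² + m²*(-2 + m)) - 7) = 2 - (-7 + m² + m²*(-2 + m)) = 2 + (7 - m² - m²*(-2 + m)) = 9 - m² - m²*(-2 + m))
29*(P(-4) - 4) = 29*((9 + (-4)² - 1*(-4)³) - 4) = 29*((9 + 16 - 1*(-64)) - 4) = 29*((9 + 16 + 64) - 4) = 29*(89 - 4) = 29*85 = 2465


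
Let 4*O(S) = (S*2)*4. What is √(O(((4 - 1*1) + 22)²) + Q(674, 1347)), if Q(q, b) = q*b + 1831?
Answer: 7*√18591 ≈ 954.44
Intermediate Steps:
Q(q, b) = 1831 + b*q (Q(q, b) = b*q + 1831 = 1831 + b*q)
O(S) = 2*S (O(S) = ((S*2)*4)/4 = ((2*S)*4)/4 = (8*S)/4 = 2*S)
√(O(((4 - 1*1) + 22)²) + Q(674, 1347)) = √(2*((4 - 1*1) + 22)² + (1831 + 1347*674)) = √(2*((4 - 1) + 22)² + (1831 + 907878)) = √(2*(3 + 22)² + 909709) = √(2*25² + 909709) = √(2*625 + 909709) = √(1250 + 909709) = √910959 = 7*√18591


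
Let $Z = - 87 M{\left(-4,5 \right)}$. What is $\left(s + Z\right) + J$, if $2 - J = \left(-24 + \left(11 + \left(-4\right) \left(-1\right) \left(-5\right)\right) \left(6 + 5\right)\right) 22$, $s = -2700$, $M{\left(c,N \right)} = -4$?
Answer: $356$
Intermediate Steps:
$Z = 348$ ($Z = \left(-87\right) \left(-4\right) = 348$)
$J = 2708$ ($J = 2 - \left(-24 + \left(11 + \left(-4\right) \left(-1\right) \left(-5\right)\right) \left(6 + 5\right)\right) 22 = 2 - \left(-24 + \left(11 + 4 \left(-5\right)\right) 11\right) 22 = 2 - \left(-24 + \left(11 - 20\right) 11\right) 22 = 2 - \left(-24 - 99\right) 22 = 2 - \left(-123\right) 22 = 2 - -2706 = 2 + 2706 = 2708$)
$\left(s + Z\right) + J = \left(-2700 + 348\right) + 2708 = -2352 + 2708 = 356$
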